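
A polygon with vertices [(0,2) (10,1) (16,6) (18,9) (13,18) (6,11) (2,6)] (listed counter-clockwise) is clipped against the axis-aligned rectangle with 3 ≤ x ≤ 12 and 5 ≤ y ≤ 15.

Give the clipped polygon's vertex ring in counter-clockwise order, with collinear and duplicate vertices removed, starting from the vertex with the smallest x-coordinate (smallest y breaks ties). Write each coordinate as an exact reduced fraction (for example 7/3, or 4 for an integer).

Clipped polygon: [(3,5) (12,5) (12,15) (10,15) (6,11) (3,29/4)]

1. After x ≥ 3: [(3,17/10) (10,1) (16,6) (18,9) (13,18) (6,11) (3,29/4)]
2. After x ≤ 12: [(3,17/10) (10,1) (12,8/3) (12,17) (6,11) (3,29/4)]
3. After y ≥ 5: [(3,5) (12,5) (12,17) (6,11) (3,29/4)]
4. After y ≤ 15: [(3,5) (12,5) (12,15) (10,15) (6,11) (3,29/4)]
5. Canonical ring: [(3,5) (12,5) (12,15) (10,15) (6,11) (3,29/4)]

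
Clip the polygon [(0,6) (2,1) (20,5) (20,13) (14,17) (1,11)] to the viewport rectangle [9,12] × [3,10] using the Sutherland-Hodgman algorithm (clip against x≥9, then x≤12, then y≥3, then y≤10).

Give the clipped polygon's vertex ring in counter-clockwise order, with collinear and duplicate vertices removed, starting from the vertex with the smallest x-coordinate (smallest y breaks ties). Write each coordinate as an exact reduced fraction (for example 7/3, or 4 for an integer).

1. After x ≥ 9: [(9,23/9) (20,5) (20,13) (14,17) (9,191/13)]
2. After x ≤ 12: [(9,23/9) (12,29/9) (12,209/13) (9,191/13)]
3. After y ≥ 3: [(9,3) (11,3) (12,29/9) (12,209/13) (9,191/13)]
4. After y ≤ 10: [(9,10) (9,3) (11,3) (12,29/9) (12,10)]
5. Canonical ring: [(9,3) (11,3) (12,29/9) (12,10) (9,10)]

Clipped polygon: [(9,3) (11,3) (12,29/9) (12,10) (9,10)]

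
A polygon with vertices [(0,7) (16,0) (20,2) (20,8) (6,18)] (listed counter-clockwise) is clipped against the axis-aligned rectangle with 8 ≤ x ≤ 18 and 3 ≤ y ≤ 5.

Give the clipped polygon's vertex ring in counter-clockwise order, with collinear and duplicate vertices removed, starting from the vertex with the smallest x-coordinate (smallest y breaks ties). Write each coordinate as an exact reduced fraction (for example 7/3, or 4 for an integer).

1. After x ≥ 8: [(8,7/2) (16,0) (20,2) (20,8) (8,116/7)]
2. After x ≤ 18: [(8,7/2) (16,0) (18,1) (18,66/7) (8,116/7)]
3. After y ≥ 3: [(8,7/2) (64/7,3) (18,3) (18,66/7) (8,116/7)]
4. After y ≤ 5: [(8,5) (8,7/2) (64/7,3) (18,3) (18,5)]
5. Canonical ring: [(8,7/2) (64/7,3) (18,3) (18,5) (8,5)]

Clipped polygon: [(8,7/2) (64/7,3) (18,3) (18,5) (8,5)]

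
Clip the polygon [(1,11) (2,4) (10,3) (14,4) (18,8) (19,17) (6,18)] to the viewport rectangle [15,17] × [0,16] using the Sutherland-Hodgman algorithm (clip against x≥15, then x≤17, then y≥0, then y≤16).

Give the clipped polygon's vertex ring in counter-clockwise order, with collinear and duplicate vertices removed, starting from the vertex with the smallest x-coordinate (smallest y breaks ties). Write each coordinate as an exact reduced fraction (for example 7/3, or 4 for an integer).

1. After x ≥ 15: [(15,5) (18,8) (19,17) (15,225/13)]
2. After x ≤ 17: [(15,5) (17,7) (17,223/13) (15,225/13)]
3. After y ≥ 0: [(15,5) (17,7) (17,223/13) (15,225/13)]
4. After y ≤ 16: [(15,16) (15,5) (17,7) (17,16)]
5. Canonical ring: [(15,5) (17,7) (17,16) (15,16)]

Clipped polygon: [(15,5) (17,7) (17,16) (15,16)]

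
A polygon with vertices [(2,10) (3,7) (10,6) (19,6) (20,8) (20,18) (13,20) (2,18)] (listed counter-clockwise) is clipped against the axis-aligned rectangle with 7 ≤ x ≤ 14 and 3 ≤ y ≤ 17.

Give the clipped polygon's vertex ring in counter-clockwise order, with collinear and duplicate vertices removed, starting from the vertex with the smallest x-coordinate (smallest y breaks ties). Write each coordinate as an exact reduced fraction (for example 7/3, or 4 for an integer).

Clipped polygon: [(7,45/7) (10,6) (14,6) (14,17) (7,17)]

1. After x ≥ 7: [(7,45/7) (10,6) (19,6) (20,8) (20,18) (13,20) (7,208/11)]
2. After x ≤ 14: [(7,45/7) (10,6) (14,6) (14,138/7) (13,20) (7,208/11)]
3. After y ≥ 3: [(7,45/7) (10,6) (14,6) (14,138/7) (13,20) (7,208/11)]
4. After y ≤ 17: [(7,17) (7,45/7) (10,6) (14,6) (14,17)]
5. Canonical ring: [(7,45/7) (10,6) (14,6) (14,17) (7,17)]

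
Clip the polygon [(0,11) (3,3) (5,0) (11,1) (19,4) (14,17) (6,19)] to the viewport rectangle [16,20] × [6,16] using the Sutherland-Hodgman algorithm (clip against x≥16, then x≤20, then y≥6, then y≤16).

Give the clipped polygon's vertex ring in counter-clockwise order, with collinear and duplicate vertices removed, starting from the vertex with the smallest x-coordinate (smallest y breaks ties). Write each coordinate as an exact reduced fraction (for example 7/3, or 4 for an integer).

1. After x ≥ 16: [(16,23/8) (19,4) (16,59/5)]
2. After x ≤ 20: [(16,23/8) (19,4) (16,59/5)]
3. After y ≥ 6: [(16,6) (237/13,6) (16,59/5)]
4. After y ≤ 16: [(16,6) (237/13,6) (16,59/5)]
5. Canonical ring: [(16,6) (237/13,6) (16,59/5)]

Clipped polygon: [(16,6) (237/13,6) (16,59/5)]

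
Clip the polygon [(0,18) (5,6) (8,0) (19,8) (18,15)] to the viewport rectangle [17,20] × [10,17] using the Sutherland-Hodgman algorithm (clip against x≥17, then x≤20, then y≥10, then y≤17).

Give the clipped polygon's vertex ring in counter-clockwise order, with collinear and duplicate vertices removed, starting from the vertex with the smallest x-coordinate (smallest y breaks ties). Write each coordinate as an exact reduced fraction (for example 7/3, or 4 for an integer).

1. After x ≥ 17: [(17,91/6) (17,72/11) (19,8) (18,15)]
2. After x ≤ 20: [(17,91/6) (17,72/11) (19,8) (18,15)]
3. After y ≥ 10: [(17,91/6) (17,10) (131/7,10) (18,15)]
4. After y ≤ 17: [(17,91/6) (17,10) (131/7,10) (18,15)]
5. Canonical ring: [(17,10) (131/7,10) (18,15) (17,91/6)]

Clipped polygon: [(17,10) (131/7,10) (18,15) (17,91/6)]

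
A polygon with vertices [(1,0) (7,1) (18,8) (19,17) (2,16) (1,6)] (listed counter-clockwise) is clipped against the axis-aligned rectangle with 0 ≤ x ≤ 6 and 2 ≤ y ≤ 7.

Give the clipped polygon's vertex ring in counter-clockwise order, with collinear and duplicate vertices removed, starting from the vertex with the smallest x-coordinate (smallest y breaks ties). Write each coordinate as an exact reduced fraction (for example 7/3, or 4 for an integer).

1. After x ≥ 0: [(1,0) (7,1) (18,8) (19,17) (2,16) (1,6)]
2. After x ≤ 6: [(1,0) (6,5/6) (6,276/17) (2,16) (1,6)]
3. After y ≥ 2: [(1,2) (6,2) (6,276/17) (2,16) (1,6)]
4. After y ≤ 7: [(1,2) (6,2) (6,7) (11/10,7) (1,6)]
5. Canonical ring: [(1,2) (6,2) (6,7) (11/10,7) (1,6)]

Clipped polygon: [(1,2) (6,2) (6,7) (11/10,7) (1,6)]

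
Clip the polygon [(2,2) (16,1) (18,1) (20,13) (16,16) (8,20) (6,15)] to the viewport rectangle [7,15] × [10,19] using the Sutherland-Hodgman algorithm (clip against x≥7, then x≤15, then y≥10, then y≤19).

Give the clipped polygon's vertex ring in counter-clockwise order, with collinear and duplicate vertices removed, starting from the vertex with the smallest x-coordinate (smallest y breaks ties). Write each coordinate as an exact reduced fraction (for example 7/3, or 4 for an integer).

Clipped polygon: [(7,10) (15,10) (15,33/2) (10,19) (38/5,19) (7,35/2)]

1. After x ≥ 7: [(7,23/14) (16,1) (18,1) (20,13) (16,16) (8,20) (7,35/2)]
2. After x ≤ 15: [(7,23/14) (15,15/14) (15,33/2) (8,20) (7,35/2)]
3. After y ≥ 10: [(7,10) (15,10) (15,33/2) (8,20) (7,35/2)]
4. After y ≤ 19: [(7,10) (15,10) (15,33/2) (10,19) (38/5,19) (7,35/2)]
5. Canonical ring: [(7,10) (15,10) (15,33/2) (10,19) (38/5,19) (7,35/2)]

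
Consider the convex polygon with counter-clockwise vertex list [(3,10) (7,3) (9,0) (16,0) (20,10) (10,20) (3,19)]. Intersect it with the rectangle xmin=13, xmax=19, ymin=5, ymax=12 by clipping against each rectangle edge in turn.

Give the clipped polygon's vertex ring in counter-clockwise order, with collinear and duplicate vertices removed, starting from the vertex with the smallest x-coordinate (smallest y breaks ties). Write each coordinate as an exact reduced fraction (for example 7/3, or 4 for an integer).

1. After x ≥ 13: [(13,0) (16,0) (20,10) (13,17)]
2. After x ≤ 19: [(13,0) (16,0) (19,15/2) (19,11) (13,17)]
3. After y ≥ 5: [(13,5) (18,5) (19,15/2) (19,11) (13,17)]
4. After y ≤ 12: [(13,12) (13,5) (18,5) (19,15/2) (19,11) (18,12)]
5. Canonical ring: [(13,5) (18,5) (19,15/2) (19,11) (18,12) (13,12)]

Clipped polygon: [(13,5) (18,5) (19,15/2) (19,11) (18,12) (13,12)]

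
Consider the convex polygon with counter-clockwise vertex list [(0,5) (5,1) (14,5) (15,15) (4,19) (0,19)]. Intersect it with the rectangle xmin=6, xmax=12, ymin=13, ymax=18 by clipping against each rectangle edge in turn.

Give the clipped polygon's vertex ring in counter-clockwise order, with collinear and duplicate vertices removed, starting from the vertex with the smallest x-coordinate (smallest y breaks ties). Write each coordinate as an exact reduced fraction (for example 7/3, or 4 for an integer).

Clipped polygon: [(6,13) (12,13) (12,177/11) (27/4,18) (6,18)]

1. After x ≥ 6: [(6,13/9) (14,5) (15,15) (6,201/11)]
2. After x ≤ 12: [(6,13/9) (12,37/9) (12,177/11) (6,201/11)]
3. After y ≥ 13: [(6,13) (12,13) (12,177/11) (6,201/11)]
4. After y ≤ 18: [(6,18) (6,13) (12,13) (12,177/11) (27/4,18)]
5. Canonical ring: [(6,13) (12,13) (12,177/11) (27/4,18) (6,18)]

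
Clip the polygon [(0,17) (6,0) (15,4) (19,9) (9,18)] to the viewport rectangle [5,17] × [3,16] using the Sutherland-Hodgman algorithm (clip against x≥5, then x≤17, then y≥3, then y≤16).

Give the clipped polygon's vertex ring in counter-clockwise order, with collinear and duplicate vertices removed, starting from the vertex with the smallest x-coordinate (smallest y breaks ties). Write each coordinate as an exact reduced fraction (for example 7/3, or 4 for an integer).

1. After x ≥ 5: [(5,158/9) (5,17/6) (6,0) (15,4) (19,9) (9,18)]
2. After x ≤ 17: [(5,158/9) (5,17/6) (6,0) (15,4) (17,13/2) (17,54/5) (9,18)]
3. After y ≥ 3: [(5,158/9) (5,3) (51/4,3) (15,4) (17,13/2) (17,54/5) (9,18)]
4. After y ≤ 16: [(5,16) (5,3) (51/4,3) (15,4) (17,13/2) (17,54/5) (101/9,16)]
5. Canonical ring: [(5,3) (51/4,3) (15,4) (17,13/2) (17,54/5) (101/9,16) (5,16)]

Clipped polygon: [(5,3) (51/4,3) (15,4) (17,13/2) (17,54/5) (101/9,16) (5,16)]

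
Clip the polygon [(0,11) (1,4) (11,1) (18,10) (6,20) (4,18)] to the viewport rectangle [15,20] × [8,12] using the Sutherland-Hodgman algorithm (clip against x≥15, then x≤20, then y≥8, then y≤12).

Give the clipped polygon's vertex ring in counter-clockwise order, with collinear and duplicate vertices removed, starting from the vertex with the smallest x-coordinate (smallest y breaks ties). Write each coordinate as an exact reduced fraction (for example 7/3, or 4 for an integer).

1. After x ≥ 15: [(15,43/7) (18,10) (15,25/2)]
2. After x ≤ 20: [(15,43/7) (18,10) (15,25/2)]
3. After y ≥ 8: [(15,8) (148/9,8) (18,10) (15,25/2)]
4. After y ≤ 12: [(15,12) (15,8) (148/9,8) (18,10) (78/5,12)]
5. Canonical ring: [(15,8) (148/9,8) (18,10) (78/5,12) (15,12)]

Clipped polygon: [(15,8) (148/9,8) (18,10) (78/5,12) (15,12)]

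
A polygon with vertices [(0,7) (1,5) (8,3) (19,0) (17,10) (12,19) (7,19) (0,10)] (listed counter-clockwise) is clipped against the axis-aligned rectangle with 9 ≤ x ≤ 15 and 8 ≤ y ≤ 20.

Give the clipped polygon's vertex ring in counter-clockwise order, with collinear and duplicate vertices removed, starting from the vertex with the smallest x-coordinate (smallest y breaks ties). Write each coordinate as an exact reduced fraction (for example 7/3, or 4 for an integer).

1. After x ≥ 9: [(9,30/11) (19,0) (17,10) (12,19) (9,19)]
2. After x ≤ 15: [(9,30/11) (15,12/11) (15,68/5) (12,19) (9,19)]
3. After y ≥ 8: [(9,8) (15,8) (15,68/5) (12,19) (9,19)]
4. After y ≤ 20: [(9,8) (15,8) (15,68/5) (12,19) (9,19)]
5. Canonical ring: [(9,8) (15,8) (15,68/5) (12,19) (9,19)]

Clipped polygon: [(9,8) (15,8) (15,68/5) (12,19) (9,19)]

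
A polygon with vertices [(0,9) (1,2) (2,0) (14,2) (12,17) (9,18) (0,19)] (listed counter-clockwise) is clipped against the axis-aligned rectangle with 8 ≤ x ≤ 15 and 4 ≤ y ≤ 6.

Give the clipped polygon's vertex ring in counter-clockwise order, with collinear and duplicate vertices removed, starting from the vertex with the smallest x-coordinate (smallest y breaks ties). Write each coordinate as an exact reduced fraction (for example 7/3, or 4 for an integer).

Clipped polygon: [(8,4) (206/15,4) (202/15,6) (8,6)]

1. After x ≥ 8: [(8,1) (14,2) (12,17) (9,18) (8,163/9)]
2. After x ≤ 15: [(8,1) (14,2) (12,17) (9,18) (8,163/9)]
3. After y ≥ 4: [(8,4) (206/15,4) (12,17) (9,18) (8,163/9)]
4. After y ≤ 6: [(8,6) (8,4) (206/15,4) (202/15,6)]
5. Canonical ring: [(8,4) (206/15,4) (202/15,6) (8,6)]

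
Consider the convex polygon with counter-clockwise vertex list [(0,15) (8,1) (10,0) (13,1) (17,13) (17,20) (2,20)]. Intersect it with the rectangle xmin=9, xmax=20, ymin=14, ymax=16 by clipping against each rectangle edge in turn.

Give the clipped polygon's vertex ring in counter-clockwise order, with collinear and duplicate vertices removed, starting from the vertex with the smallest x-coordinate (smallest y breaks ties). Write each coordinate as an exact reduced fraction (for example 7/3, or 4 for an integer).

1. After x ≥ 9: [(9,1/2) (10,0) (13,1) (17,13) (17,20) (9,20)]
2. After x ≤ 20: [(9,1/2) (10,0) (13,1) (17,13) (17,20) (9,20)]
3. After y ≥ 14: [(9,14) (17,14) (17,20) (9,20)]
4. After y ≤ 16: [(9,16) (9,14) (17,14) (17,16)]
5. Canonical ring: [(9,14) (17,14) (17,16) (9,16)]

Clipped polygon: [(9,14) (17,14) (17,16) (9,16)]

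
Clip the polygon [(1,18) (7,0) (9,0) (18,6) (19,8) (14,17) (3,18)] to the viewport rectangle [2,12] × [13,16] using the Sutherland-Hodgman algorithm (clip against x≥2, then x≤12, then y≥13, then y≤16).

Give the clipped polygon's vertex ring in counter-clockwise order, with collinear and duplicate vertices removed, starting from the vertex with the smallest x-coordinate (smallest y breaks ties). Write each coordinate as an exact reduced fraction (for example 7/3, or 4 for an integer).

Clipped polygon: [(2,15) (8/3,13) (12,13) (12,16) (2,16)]

1. After x ≥ 2: [(2,18) (2,15) (7,0) (9,0) (18,6) (19,8) (14,17) (3,18)]
2. After x ≤ 12: [(2,18) (2,15) (7,0) (9,0) (12,2) (12,189/11) (3,18)]
3. After y ≥ 13: [(2,18) (2,15) (8/3,13) (12,13) (12,189/11) (3,18)]
4. After y ≤ 16: [(2,16) (2,15) (8/3,13) (12,13) (12,16)]
5. Canonical ring: [(2,15) (8/3,13) (12,13) (12,16) (2,16)]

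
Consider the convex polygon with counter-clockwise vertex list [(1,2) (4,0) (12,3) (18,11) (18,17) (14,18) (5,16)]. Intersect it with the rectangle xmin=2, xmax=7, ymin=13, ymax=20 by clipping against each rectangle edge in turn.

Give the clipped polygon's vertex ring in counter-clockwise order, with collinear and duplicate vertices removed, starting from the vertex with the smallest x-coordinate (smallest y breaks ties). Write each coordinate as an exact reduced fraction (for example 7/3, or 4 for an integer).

Clipped polygon: [(29/7,13) (7,13) (7,148/9) (5,16)]

1. After x ≥ 2: [(2,11/2) (2,4/3) (4,0) (12,3) (18,11) (18,17) (14,18) (5,16)]
2. After x ≤ 7: [(2,11/2) (2,4/3) (4,0) (7,9/8) (7,148/9) (5,16)]
3. After y ≥ 13: [(29/7,13) (7,13) (7,148/9) (5,16)]
4. After y ≤ 20: [(29/7,13) (7,13) (7,148/9) (5,16)]
5. Canonical ring: [(29/7,13) (7,13) (7,148/9) (5,16)]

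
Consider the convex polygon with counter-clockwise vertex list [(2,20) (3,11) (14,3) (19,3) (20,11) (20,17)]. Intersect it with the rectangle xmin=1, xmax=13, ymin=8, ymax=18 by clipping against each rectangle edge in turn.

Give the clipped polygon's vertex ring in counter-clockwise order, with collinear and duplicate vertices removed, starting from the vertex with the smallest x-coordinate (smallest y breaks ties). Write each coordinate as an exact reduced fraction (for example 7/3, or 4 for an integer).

1. After x ≥ 1: [(2,20) (3,11) (14,3) (19,3) (20,11) (20,17)]
2. After x ≤ 13: [(13,109/6) (2,20) (3,11) (13,41/11)]
3. After y ≥ 8: [(13,8) (13,109/6) (2,20) (3,11) (57/8,8)]
4. After y ≤ 18: [(13,8) (13,18) (20/9,18) (3,11) (57/8,8)]
5. Canonical ring: [(20/9,18) (3,11) (57/8,8) (13,8) (13,18)]

Clipped polygon: [(20/9,18) (3,11) (57/8,8) (13,8) (13,18)]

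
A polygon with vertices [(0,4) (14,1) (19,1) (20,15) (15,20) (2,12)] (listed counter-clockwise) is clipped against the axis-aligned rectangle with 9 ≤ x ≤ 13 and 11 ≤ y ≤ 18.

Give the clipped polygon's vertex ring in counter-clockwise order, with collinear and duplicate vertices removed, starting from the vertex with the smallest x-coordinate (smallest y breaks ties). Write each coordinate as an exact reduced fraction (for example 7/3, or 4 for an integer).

1. After x ≥ 9: [(9,29/14) (14,1) (19,1) (20,15) (15,20) (9,212/13)]
2. After x ≤ 13: [(9,29/14) (13,17/14) (13,244/13) (9,212/13)]
3. After y ≥ 11: [(9,11) (13,11) (13,244/13) (9,212/13)]
4. After y ≤ 18: [(9,11) (13,11) (13,18) (47/4,18) (9,212/13)]
5. Canonical ring: [(9,11) (13,11) (13,18) (47/4,18) (9,212/13)]

Clipped polygon: [(9,11) (13,11) (13,18) (47/4,18) (9,212/13)]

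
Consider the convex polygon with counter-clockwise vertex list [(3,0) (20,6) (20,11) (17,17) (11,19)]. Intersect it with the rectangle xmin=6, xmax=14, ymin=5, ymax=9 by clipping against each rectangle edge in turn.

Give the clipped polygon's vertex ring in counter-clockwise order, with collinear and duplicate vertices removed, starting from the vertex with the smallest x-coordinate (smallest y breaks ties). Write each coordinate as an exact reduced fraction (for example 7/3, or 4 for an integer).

Clipped polygon: [(6,5) (14,5) (14,9) (129/19,9) (6,57/8)]

1. After x ≥ 6: [(6,57/8) (6,18/17) (20,6) (20,11) (17,17) (11,19)]
2. After x ≤ 14: [(6,57/8) (6,18/17) (14,66/17) (14,18) (11,19)]
3. After y ≥ 5: [(6,57/8) (6,5) (14,5) (14,18) (11,19)]
4. After y ≤ 9: [(129/19,9) (6,57/8) (6,5) (14,5) (14,9)]
5. Canonical ring: [(6,5) (14,5) (14,9) (129/19,9) (6,57/8)]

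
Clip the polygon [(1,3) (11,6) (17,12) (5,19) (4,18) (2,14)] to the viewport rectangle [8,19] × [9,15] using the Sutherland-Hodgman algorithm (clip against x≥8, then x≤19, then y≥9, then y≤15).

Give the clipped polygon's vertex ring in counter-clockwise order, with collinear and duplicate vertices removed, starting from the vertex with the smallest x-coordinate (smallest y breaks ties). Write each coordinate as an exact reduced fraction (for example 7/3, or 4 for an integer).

Clipped polygon: [(8,9) (14,9) (17,12) (83/7,15) (8,15)]

1. After x ≥ 8: [(8,51/10) (11,6) (17,12) (8,69/4)]
2. After x ≤ 19: [(8,51/10) (11,6) (17,12) (8,69/4)]
3. After y ≥ 9: [(8,9) (14,9) (17,12) (8,69/4)]
4. After y ≤ 15: [(8,15) (8,9) (14,9) (17,12) (83/7,15)]
5. Canonical ring: [(8,9) (14,9) (17,12) (83/7,15) (8,15)]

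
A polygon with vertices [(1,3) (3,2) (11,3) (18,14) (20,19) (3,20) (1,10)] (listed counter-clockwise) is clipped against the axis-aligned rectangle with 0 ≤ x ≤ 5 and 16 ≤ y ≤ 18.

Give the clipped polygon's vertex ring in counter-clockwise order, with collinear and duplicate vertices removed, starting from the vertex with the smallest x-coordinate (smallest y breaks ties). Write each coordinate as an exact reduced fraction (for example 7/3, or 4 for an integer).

1. After x ≥ 0: [(1,3) (3,2) (11,3) (18,14) (20,19) (3,20) (1,10)]
2. After x ≤ 5: [(1,3) (3,2) (5,9/4) (5,338/17) (3,20) (1,10)]
3. After y ≥ 16: [(5,16) (5,338/17) (3,20) (11/5,16)]
4. After y ≤ 18: [(5,16) (5,18) (13/5,18) (11/5,16)]
5. Canonical ring: [(11/5,16) (5,16) (5,18) (13/5,18)]

Clipped polygon: [(11/5,16) (5,16) (5,18) (13/5,18)]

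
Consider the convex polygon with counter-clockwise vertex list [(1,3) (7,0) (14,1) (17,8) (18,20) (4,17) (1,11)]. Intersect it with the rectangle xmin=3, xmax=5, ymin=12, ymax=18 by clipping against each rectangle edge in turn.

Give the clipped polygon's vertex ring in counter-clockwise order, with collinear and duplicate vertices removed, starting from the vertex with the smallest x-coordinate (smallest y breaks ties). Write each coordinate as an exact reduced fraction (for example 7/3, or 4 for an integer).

Clipped polygon: [(3,12) (5,12) (5,241/14) (4,17) (3,15)]

1. After x ≥ 3: [(3,2) (7,0) (14,1) (17,8) (18,20) (4,17) (3,15)]
2. After x ≤ 5: [(3,2) (5,1) (5,241/14) (4,17) (3,15)]
3. After y ≥ 12: [(3,12) (5,12) (5,241/14) (4,17) (3,15)]
4. After y ≤ 18: [(3,12) (5,12) (5,241/14) (4,17) (3,15)]
5. Canonical ring: [(3,12) (5,12) (5,241/14) (4,17) (3,15)]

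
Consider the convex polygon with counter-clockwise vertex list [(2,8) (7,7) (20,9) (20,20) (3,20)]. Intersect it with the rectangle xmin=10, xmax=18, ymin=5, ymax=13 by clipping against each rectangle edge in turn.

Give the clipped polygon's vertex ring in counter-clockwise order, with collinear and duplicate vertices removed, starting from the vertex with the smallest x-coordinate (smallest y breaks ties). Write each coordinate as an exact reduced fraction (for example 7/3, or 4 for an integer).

Clipped polygon: [(10,97/13) (18,113/13) (18,13) (10,13)]

1. After x ≥ 10: [(10,97/13) (20,9) (20,20) (10,20)]
2. After x ≤ 18: [(10,97/13) (18,113/13) (18,20) (10,20)]
3. After y ≥ 5: [(10,97/13) (18,113/13) (18,20) (10,20)]
4. After y ≤ 13: [(10,13) (10,97/13) (18,113/13) (18,13)]
5. Canonical ring: [(10,97/13) (18,113/13) (18,13) (10,13)]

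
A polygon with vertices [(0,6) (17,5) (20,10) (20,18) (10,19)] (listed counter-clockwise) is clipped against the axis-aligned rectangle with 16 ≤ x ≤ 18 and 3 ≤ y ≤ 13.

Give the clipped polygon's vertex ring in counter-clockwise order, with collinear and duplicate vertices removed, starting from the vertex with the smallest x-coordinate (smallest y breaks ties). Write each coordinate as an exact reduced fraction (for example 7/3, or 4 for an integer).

Clipped polygon: [(16,86/17) (17,5) (18,20/3) (18,13) (16,13)]

1. After x ≥ 16: [(16,86/17) (17,5) (20,10) (20,18) (16,92/5)]
2. After x ≤ 18: [(16,86/17) (17,5) (18,20/3) (18,91/5) (16,92/5)]
3. After y ≥ 3: [(16,86/17) (17,5) (18,20/3) (18,91/5) (16,92/5)]
4. After y ≤ 13: [(16,13) (16,86/17) (17,5) (18,20/3) (18,13)]
5. Canonical ring: [(16,86/17) (17,5) (18,20/3) (18,13) (16,13)]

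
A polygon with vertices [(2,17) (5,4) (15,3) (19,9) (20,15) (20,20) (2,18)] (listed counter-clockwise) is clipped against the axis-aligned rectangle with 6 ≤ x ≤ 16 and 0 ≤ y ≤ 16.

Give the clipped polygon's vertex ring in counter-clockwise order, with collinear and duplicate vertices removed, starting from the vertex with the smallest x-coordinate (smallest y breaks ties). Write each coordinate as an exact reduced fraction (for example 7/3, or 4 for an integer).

1. After x ≥ 6: [(6,39/10) (15,3) (19,9) (20,15) (20,20) (6,166/9)]
2. After x ≤ 16: [(6,39/10) (15,3) (16,9/2) (16,176/9) (6,166/9)]
3. After y ≥ 0: [(6,39/10) (15,3) (16,9/2) (16,176/9) (6,166/9)]
4. After y ≤ 16: [(6,16) (6,39/10) (15,3) (16,9/2) (16,16)]
5. Canonical ring: [(6,39/10) (15,3) (16,9/2) (16,16) (6,16)]

Clipped polygon: [(6,39/10) (15,3) (16,9/2) (16,16) (6,16)]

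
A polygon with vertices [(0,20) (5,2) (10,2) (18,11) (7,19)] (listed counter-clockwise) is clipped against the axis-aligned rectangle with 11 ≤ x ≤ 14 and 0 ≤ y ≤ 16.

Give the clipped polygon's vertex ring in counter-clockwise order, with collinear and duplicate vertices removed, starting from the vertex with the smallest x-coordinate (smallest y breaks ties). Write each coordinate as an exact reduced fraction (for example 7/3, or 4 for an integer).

Clipped polygon: [(11,25/8) (14,13/2) (14,153/11) (89/8,16) (11,16)]

1. After x ≥ 11: [(11,25/8) (18,11) (11,177/11)]
2. After x ≤ 14: [(11,25/8) (14,13/2) (14,153/11) (11,177/11)]
3. After y ≥ 0: [(11,25/8) (14,13/2) (14,153/11) (11,177/11)]
4. After y ≤ 16: [(11,16) (11,25/8) (14,13/2) (14,153/11) (89/8,16)]
5. Canonical ring: [(11,25/8) (14,13/2) (14,153/11) (89/8,16) (11,16)]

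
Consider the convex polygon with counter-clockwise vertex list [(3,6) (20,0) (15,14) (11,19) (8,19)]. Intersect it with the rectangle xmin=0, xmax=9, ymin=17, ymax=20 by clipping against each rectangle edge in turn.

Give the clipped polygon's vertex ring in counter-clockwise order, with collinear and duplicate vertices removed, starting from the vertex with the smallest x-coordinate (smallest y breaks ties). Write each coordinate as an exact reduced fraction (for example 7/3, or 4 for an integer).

Clipped polygon: [(94/13,17) (9,17) (9,19) (8,19)]

1. After x ≥ 0: [(3,6) (20,0) (15,14) (11,19) (8,19)]
2. After x ≤ 9: [(3,6) (9,66/17) (9,19) (8,19)]
3. After y ≥ 17: [(94/13,17) (9,17) (9,19) (8,19)]
4. After y ≤ 20: [(94/13,17) (9,17) (9,19) (8,19)]
5. Canonical ring: [(94/13,17) (9,17) (9,19) (8,19)]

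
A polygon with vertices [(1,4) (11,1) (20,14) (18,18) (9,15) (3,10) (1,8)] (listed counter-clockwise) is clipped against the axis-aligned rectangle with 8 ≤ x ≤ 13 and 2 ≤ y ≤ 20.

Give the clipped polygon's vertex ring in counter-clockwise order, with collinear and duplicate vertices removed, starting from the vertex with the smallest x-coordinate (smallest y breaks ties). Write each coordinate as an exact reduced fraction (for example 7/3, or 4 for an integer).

Clipped polygon: [(8,2) (152/13,2) (13,35/9) (13,49/3) (9,15) (8,85/6)]

1. After x ≥ 8: [(8,19/10) (11,1) (20,14) (18,18) (9,15) (8,85/6)]
2. After x ≤ 13: [(8,19/10) (11,1) (13,35/9) (13,49/3) (9,15) (8,85/6)]
3. After y ≥ 2: [(8,2) (152/13,2) (13,35/9) (13,49/3) (9,15) (8,85/6)]
4. After y ≤ 20: [(8,2) (152/13,2) (13,35/9) (13,49/3) (9,15) (8,85/6)]
5. Canonical ring: [(8,2) (152/13,2) (13,35/9) (13,49/3) (9,15) (8,85/6)]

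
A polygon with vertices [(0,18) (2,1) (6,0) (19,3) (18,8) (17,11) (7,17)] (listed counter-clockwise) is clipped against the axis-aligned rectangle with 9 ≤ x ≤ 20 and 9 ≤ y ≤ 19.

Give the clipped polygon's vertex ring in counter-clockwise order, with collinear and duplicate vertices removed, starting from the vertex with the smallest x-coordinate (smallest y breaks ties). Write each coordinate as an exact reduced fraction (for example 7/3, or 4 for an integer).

1. After x ≥ 9: [(9,9/13) (19,3) (18,8) (17,11) (9,79/5)]
2. After x ≤ 20: [(9,9/13) (19,3) (18,8) (17,11) (9,79/5)]
3. After y ≥ 9: [(9,9) (53/3,9) (17,11) (9,79/5)]
4. After y ≤ 19: [(9,9) (53/3,9) (17,11) (9,79/5)]
5. Canonical ring: [(9,9) (53/3,9) (17,11) (9,79/5)]

Clipped polygon: [(9,9) (53/3,9) (17,11) (9,79/5)]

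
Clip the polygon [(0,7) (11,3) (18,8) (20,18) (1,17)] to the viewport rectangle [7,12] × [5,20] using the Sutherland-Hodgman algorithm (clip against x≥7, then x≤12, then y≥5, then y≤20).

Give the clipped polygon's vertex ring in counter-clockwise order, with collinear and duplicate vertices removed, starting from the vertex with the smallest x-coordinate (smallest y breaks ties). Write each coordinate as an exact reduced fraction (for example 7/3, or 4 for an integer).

Clipped polygon: [(7,5) (12,5) (12,334/19) (7,329/19)]

1. After x ≥ 7: [(7,49/11) (11,3) (18,8) (20,18) (7,329/19)]
2. After x ≤ 12: [(7,49/11) (11,3) (12,26/7) (12,334/19) (7,329/19)]
3. After y ≥ 5: [(7,5) (12,5) (12,334/19) (7,329/19)]
4. After y ≤ 20: [(7,5) (12,5) (12,334/19) (7,329/19)]
5. Canonical ring: [(7,5) (12,5) (12,334/19) (7,329/19)]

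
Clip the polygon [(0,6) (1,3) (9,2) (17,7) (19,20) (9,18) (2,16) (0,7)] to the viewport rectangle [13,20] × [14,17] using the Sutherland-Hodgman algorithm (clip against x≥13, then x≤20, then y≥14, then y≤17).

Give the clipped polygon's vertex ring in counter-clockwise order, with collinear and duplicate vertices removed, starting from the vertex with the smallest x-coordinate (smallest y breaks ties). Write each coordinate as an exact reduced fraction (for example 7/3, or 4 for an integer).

Clipped polygon: [(13,14) (235/13,14) (241/13,17) (13,17)]

1. After x ≥ 13: [(13,9/2) (17,7) (19,20) (13,94/5)]
2. After x ≤ 20: [(13,9/2) (17,7) (19,20) (13,94/5)]
3. After y ≥ 14: [(13,14) (235/13,14) (19,20) (13,94/5)]
4. After y ≤ 17: [(13,17) (13,14) (235/13,14) (241/13,17)]
5. Canonical ring: [(13,14) (235/13,14) (241/13,17) (13,17)]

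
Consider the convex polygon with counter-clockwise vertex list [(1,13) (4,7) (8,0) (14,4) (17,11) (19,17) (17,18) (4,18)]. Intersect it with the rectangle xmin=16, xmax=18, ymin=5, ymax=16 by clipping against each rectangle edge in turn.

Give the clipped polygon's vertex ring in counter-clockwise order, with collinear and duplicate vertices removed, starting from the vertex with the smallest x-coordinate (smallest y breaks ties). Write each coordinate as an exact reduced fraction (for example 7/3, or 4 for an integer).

1. After x ≥ 16: [(16,26/3) (17,11) (19,17) (17,18) (16,18)]
2. After x ≤ 18: [(16,26/3) (17,11) (18,14) (18,35/2) (17,18) (16,18)]
3. After y ≥ 5: [(16,26/3) (17,11) (18,14) (18,35/2) (17,18) (16,18)]
4. After y ≤ 16: [(16,16) (16,26/3) (17,11) (18,14) (18,16)]
5. Canonical ring: [(16,26/3) (17,11) (18,14) (18,16) (16,16)]

Clipped polygon: [(16,26/3) (17,11) (18,14) (18,16) (16,16)]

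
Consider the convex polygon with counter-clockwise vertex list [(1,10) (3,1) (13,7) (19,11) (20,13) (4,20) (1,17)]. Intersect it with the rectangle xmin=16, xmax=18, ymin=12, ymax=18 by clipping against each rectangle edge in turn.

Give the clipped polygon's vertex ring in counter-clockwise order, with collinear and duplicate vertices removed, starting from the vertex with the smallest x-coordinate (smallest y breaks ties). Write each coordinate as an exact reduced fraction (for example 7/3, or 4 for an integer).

1. After x ≥ 16: [(16,9) (19,11) (20,13) (16,59/4)]
2. After x ≤ 18: [(16,9) (18,31/3) (18,111/8) (16,59/4)]
3. After y ≥ 12: [(16,12) (18,12) (18,111/8) (16,59/4)]
4. After y ≤ 18: [(16,12) (18,12) (18,111/8) (16,59/4)]
5. Canonical ring: [(16,12) (18,12) (18,111/8) (16,59/4)]

Clipped polygon: [(16,12) (18,12) (18,111/8) (16,59/4)]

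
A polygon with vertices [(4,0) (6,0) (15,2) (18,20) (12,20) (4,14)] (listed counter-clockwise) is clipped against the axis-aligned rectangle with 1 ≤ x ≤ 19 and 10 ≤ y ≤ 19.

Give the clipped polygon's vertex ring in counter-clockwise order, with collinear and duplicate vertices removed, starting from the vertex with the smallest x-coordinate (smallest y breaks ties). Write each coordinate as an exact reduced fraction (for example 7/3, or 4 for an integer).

Clipped polygon: [(4,10) (49/3,10) (107/6,19) (32/3,19) (4,14)]

1. After x ≥ 1: [(4,0) (6,0) (15,2) (18,20) (12,20) (4,14)]
2. After x ≤ 19: [(4,0) (6,0) (15,2) (18,20) (12,20) (4,14)]
3. After y ≥ 10: [(4,10) (49/3,10) (18,20) (12,20) (4,14)]
4. After y ≤ 19: [(4,10) (49/3,10) (107/6,19) (32/3,19) (4,14)]
5. Canonical ring: [(4,10) (49/3,10) (107/6,19) (32/3,19) (4,14)]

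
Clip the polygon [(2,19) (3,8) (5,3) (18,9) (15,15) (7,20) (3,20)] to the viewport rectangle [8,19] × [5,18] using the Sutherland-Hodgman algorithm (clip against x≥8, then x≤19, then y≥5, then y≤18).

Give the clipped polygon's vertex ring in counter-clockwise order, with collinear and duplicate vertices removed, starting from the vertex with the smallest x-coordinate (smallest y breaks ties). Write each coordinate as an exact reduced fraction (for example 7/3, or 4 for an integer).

1. After x ≥ 8: [(8,57/13) (18,9) (15,15) (8,155/8)]
2. After x ≤ 19: [(8,57/13) (18,9) (15,15) (8,155/8)]
3. After y ≥ 5: [(8,5) (28/3,5) (18,9) (15,15) (8,155/8)]
4. After y ≤ 18: [(8,18) (8,5) (28/3,5) (18,9) (15,15) (51/5,18)]
5. Canonical ring: [(8,5) (28/3,5) (18,9) (15,15) (51/5,18) (8,18)]

Clipped polygon: [(8,5) (28/3,5) (18,9) (15,15) (51/5,18) (8,18)]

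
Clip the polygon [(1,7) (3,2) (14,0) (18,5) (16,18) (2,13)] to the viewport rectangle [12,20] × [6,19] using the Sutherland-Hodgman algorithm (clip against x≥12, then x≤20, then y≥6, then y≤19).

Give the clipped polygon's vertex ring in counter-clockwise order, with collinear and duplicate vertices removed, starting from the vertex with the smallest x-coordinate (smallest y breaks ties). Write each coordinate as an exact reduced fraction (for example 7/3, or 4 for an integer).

1. After x ≥ 12: [(12,4/11) (14,0) (18,5) (16,18) (12,116/7)]
2. After x ≤ 20: [(12,4/11) (14,0) (18,5) (16,18) (12,116/7)]
3. After y ≥ 6: [(12,6) (232/13,6) (16,18) (12,116/7)]
4. After y ≤ 19: [(12,6) (232/13,6) (16,18) (12,116/7)]
5. Canonical ring: [(12,6) (232/13,6) (16,18) (12,116/7)]

Clipped polygon: [(12,6) (232/13,6) (16,18) (12,116/7)]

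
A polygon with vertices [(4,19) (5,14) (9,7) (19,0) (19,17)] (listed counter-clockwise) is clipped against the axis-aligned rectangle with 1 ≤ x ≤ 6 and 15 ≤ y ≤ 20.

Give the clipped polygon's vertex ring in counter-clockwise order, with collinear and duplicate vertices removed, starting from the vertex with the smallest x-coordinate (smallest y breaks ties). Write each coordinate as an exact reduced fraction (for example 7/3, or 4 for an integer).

1. After x ≥ 1: [(4,19) (5,14) (9,7) (19,0) (19,17)]
2. After x ≤ 6: [(6,281/15) (4,19) (5,14) (6,49/4)]
3. After y ≥ 15: [(6,15) (6,281/15) (4,19) (24/5,15)]
4. After y ≤ 20: [(6,15) (6,281/15) (4,19) (24/5,15)]
5. Canonical ring: [(4,19) (24/5,15) (6,15) (6,281/15)]

Clipped polygon: [(4,19) (24/5,15) (6,15) (6,281/15)]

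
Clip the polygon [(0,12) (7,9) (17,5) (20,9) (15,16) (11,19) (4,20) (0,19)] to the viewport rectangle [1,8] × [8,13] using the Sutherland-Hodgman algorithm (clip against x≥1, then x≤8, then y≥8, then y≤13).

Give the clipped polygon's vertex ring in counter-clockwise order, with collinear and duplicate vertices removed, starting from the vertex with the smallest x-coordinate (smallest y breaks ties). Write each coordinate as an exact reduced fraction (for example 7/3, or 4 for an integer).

1. After x ≥ 1: [(1,81/7) (7,9) (17,5) (20,9) (15,16) (11,19) (4,20) (1,77/4)]
2. After x ≤ 8: [(1,81/7) (7,9) (8,43/5) (8,136/7) (4,20) (1,77/4)]
3. After y ≥ 8: [(1,81/7) (7,9) (8,43/5) (8,136/7) (4,20) (1,77/4)]
4. After y ≤ 13: [(1,13) (1,81/7) (7,9) (8,43/5) (8,13)]
5. Canonical ring: [(1,81/7) (7,9) (8,43/5) (8,13) (1,13)]

Clipped polygon: [(1,81/7) (7,9) (8,43/5) (8,13) (1,13)]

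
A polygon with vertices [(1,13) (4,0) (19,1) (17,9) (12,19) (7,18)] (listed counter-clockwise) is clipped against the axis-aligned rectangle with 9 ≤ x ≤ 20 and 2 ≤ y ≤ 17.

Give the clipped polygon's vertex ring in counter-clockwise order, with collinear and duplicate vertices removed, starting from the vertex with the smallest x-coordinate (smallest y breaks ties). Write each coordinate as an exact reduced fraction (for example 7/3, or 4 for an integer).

1. After x ≥ 9: [(9,1/3) (19,1) (17,9) (12,19) (9,92/5)]
2. After x ≤ 20: [(9,1/3) (19,1) (17,9) (12,19) (9,92/5)]
3. After y ≥ 2: [(9,2) (75/4,2) (17,9) (12,19) (9,92/5)]
4. After y ≤ 17: [(9,17) (9,2) (75/4,2) (17,9) (13,17)]
5. Canonical ring: [(9,2) (75/4,2) (17,9) (13,17) (9,17)]

Clipped polygon: [(9,2) (75/4,2) (17,9) (13,17) (9,17)]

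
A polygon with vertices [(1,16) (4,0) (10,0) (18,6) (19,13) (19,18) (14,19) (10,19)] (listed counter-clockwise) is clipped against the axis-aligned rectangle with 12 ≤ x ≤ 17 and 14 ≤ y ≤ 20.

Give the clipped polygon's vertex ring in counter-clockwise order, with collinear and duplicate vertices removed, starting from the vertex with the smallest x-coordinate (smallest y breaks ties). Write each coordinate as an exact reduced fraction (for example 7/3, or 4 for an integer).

1. After x ≥ 12: [(12,3/2) (18,6) (19,13) (19,18) (14,19) (12,19)]
2. After x ≤ 17: [(12,3/2) (17,21/4) (17,92/5) (14,19) (12,19)]
3. After y ≥ 14: [(12,14) (17,14) (17,92/5) (14,19) (12,19)]
4. After y ≤ 20: [(12,14) (17,14) (17,92/5) (14,19) (12,19)]
5. Canonical ring: [(12,14) (17,14) (17,92/5) (14,19) (12,19)]

Clipped polygon: [(12,14) (17,14) (17,92/5) (14,19) (12,19)]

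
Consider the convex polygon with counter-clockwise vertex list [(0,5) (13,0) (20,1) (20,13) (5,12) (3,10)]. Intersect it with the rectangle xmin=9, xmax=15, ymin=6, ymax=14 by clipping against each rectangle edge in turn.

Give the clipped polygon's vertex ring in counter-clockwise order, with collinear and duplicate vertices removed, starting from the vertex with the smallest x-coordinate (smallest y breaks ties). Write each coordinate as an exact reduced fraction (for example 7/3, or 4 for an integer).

Clipped polygon: [(9,6) (15,6) (15,38/3) (9,184/15)]

1. After x ≥ 9: [(9,20/13) (13,0) (20,1) (20,13) (9,184/15)]
2. After x ≤ 15: [(9,20/13) (13,0) (15,2/7) (15,38/3) (9,184/15)]
3. After y ≥ 6: [(9,6) (15,6) (15,38/3) (9,184/15)]
4. After y ≤ 14: [(9,6) (15,6) (15,38/3) (9,184/15)]
5. Canonical ring: [(9,6) (15,6) (15,38/3) (9,184/15)]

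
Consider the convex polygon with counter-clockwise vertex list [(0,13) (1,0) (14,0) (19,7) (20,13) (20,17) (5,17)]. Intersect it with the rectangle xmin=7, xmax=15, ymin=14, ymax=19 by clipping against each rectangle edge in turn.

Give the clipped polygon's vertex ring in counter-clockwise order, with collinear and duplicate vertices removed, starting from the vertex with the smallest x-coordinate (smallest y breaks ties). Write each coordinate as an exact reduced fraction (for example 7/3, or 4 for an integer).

Clipped polygon: [(7,14) (15,14) (15,17) (7,17)]

1. After x ≥ 7: [(7,0) (14,0) (19,7) (20,13) (20,17) (7,17)]
2. After x ≤ 15: [(7,0) (14,0) (15,7/5) (15,17) (7,17)]
3. After y ≥ 14: [(7,14) (15,14) (15,17) (7,17)]
4. After y ≤ 19: [(7,14) (15,14) (15,17) (7,17)]
5. Canonical ring: [(7,14) (15,14) (15,17) (7,17)]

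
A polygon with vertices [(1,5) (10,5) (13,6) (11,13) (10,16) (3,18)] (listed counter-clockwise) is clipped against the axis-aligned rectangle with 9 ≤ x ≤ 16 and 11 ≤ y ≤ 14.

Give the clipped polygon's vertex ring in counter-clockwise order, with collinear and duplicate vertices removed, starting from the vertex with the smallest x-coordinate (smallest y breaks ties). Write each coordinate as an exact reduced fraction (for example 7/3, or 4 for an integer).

Clipped polygon: [(9,11) (81/7,11) (11,13) (32/3,14) (9,14)]

1. After x ≥ 9: [(9,5) (10,5) (13,6) (11,13) (10,16) (9,114/7)]
2. After x ≤ 16: [(9,5) (10,5) (13,6) (11,13) (10,16) (9,114/7)]
3. After y ≥ 11: [(9,11) (81/7,11) (11,13) (10,16) (9,114/7)]
4. After y ≤ 14: [(9,14) (9,11) (81/7,11) (11,13) (32/3,14)]
5. Canonical ring: [(9,11) (81/7,11) (11,13) (32/3,14) (9,14)]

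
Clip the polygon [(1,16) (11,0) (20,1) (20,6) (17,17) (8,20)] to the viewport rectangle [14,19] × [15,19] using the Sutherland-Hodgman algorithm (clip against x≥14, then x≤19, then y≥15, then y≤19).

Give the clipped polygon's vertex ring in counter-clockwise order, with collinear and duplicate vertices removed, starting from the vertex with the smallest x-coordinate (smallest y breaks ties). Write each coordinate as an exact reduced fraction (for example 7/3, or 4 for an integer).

1. After x ≥ 14: [(14,1/3) (20,1) (20,6) (17,17) (14,18)]
2. After x ≤ 19: [(14,1/3) (19,8/9) (19,29/3) (17,17) (14,18)]
3. After y ≥ 15: [(14,15) (193/11,15) (17,17) (14,18)]
4. After y ≤ 19: [(14,15) (193/11,15) (17,17) (14,18)]
5. Canonical ring: [(14,15) (193/11,15) (17,17) (14,18)]

Clipped polygon: [(14,15) (193/11,15) (17,17) (14,18)]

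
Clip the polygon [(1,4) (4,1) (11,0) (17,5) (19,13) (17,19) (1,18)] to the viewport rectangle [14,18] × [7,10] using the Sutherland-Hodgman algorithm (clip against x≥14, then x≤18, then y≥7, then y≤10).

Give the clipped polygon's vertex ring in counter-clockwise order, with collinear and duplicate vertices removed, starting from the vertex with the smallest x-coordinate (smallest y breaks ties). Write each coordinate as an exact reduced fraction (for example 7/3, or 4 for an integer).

Clipped polygon: [(14,7) (35/2,7) (18,9) (18,10) (14,10)]

1. After x ≥ 14: [(14,5/2) (17,5) (19,13) (17,19) (14,301/16)]
2. After x ≤ 18: [(14,5/2) (17,5) (18,9) (18,16) (17,19) (14,301/16)]
3. After y ≥ 7: [(14,7) (35/2,7) (18,9) (18,16) (17,19) (14,301/16)]
4. After y ≤ 10: [(14,10) (14,7) (35/2,7) (18,9) (18,10)]
5. Canonical ring: [(14,7) (35/2,7) (18,9) (18,10) (14,10)]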